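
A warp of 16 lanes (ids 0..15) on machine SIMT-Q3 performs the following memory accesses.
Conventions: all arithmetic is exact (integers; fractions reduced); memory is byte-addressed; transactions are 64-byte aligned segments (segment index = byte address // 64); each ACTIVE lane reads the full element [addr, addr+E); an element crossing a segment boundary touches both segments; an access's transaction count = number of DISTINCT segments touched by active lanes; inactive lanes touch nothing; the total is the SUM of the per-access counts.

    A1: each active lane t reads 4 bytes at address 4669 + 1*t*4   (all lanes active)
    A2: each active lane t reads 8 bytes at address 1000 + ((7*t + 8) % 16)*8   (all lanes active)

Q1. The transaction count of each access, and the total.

A1: 2 transactions
A2: 3 transactions

Answer: 2,3; total 5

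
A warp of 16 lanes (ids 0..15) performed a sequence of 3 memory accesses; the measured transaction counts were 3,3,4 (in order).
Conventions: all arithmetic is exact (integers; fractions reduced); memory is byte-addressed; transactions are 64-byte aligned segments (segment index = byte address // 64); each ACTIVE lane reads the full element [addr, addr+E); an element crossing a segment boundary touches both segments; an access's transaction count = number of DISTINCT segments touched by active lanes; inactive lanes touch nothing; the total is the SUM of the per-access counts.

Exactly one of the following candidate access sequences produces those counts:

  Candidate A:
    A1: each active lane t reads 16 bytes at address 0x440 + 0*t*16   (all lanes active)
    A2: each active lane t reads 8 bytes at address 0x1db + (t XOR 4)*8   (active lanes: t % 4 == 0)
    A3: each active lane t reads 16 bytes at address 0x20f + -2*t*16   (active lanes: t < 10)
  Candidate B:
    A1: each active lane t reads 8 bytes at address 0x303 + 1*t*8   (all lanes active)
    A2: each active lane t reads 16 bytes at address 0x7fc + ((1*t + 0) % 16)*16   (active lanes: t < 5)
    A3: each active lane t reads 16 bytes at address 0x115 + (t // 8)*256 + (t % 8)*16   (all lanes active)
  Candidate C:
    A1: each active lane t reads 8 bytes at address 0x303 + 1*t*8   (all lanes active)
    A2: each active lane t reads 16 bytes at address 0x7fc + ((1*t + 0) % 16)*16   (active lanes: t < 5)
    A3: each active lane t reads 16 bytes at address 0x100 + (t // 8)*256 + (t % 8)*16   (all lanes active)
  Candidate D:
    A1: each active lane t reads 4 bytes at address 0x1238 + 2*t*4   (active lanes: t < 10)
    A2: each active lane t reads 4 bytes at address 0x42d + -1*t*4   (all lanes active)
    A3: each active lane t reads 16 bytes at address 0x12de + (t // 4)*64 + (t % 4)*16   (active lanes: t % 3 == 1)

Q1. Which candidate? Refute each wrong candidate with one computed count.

A: A1 gives 1 transaction, not 3
B: A3 gives 6 transactions, not 4
D: A2 gives 2 transactions, not 3
C: all counts match (3,3,4)

Answer: C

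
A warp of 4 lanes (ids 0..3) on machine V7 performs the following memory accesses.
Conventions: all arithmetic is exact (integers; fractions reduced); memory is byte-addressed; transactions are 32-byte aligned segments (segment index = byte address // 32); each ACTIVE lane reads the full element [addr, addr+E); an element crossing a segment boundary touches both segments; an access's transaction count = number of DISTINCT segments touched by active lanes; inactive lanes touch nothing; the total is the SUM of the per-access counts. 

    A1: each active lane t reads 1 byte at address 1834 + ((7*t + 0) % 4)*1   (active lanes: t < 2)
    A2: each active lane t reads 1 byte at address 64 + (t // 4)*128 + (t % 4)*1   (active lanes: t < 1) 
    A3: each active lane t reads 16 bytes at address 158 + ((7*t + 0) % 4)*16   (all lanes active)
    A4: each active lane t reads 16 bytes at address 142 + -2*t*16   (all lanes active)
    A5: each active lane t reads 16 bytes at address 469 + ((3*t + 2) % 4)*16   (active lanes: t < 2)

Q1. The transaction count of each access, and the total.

A1: 1 transaction
A2: 1 transaction
A3: 3 transactions
A4: 4 transactions
A5: 2 transactions

Answer: 1,1,3,4,2; total 11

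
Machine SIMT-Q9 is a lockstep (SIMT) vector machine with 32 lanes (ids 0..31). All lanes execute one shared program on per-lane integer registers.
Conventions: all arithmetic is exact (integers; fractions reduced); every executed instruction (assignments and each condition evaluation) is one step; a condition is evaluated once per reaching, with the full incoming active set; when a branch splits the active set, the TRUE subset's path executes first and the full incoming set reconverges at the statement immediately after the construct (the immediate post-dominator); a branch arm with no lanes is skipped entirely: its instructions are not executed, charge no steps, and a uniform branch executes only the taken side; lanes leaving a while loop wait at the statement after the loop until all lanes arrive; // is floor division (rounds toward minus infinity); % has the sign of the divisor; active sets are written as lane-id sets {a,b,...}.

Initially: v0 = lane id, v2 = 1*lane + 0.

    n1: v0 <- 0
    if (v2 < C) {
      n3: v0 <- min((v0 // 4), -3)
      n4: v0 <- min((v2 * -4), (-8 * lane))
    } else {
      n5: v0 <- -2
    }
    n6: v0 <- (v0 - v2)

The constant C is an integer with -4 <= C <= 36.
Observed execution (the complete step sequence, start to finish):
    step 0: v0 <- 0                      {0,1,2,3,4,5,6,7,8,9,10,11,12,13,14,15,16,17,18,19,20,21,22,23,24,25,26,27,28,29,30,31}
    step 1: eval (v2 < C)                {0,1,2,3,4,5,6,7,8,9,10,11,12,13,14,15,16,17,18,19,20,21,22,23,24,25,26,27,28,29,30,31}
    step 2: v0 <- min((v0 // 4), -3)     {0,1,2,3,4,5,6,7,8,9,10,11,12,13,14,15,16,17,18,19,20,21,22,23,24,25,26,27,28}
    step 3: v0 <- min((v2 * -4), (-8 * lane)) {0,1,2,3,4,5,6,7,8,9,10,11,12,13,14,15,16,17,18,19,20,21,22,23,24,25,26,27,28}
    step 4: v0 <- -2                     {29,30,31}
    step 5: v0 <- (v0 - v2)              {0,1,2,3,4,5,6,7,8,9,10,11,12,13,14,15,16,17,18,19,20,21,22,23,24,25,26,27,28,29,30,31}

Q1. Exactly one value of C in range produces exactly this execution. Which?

Answer: C = 29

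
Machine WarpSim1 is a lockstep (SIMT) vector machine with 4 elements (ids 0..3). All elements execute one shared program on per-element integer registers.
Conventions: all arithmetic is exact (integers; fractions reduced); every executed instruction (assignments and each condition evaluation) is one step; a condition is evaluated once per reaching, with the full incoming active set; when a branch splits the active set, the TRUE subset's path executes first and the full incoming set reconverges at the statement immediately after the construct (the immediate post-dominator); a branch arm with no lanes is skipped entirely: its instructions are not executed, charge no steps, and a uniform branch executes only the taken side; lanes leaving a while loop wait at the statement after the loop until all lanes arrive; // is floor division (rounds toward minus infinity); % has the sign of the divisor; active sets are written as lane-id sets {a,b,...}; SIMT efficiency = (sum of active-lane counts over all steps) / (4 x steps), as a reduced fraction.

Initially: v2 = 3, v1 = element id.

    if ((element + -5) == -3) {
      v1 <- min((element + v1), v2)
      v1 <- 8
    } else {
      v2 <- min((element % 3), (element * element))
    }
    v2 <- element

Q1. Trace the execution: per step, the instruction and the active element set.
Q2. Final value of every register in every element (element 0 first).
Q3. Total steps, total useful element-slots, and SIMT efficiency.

step 0: eval ((element + -5) == -3)  {0,1,2,3}
step 1: v1 <- min((element + v1), v2) {2}
step 2: v1 <- 8                      {2}
step 3: v2 <- min((element % 3), (element * element)) {0,1,3}
step 4: v2 <- element                {0,1,2,3}

Answer: 5 steps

v2: 0,1,2,3
v1: 0,1,8,3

steps = 5; useful = 13; efficiency = 13/20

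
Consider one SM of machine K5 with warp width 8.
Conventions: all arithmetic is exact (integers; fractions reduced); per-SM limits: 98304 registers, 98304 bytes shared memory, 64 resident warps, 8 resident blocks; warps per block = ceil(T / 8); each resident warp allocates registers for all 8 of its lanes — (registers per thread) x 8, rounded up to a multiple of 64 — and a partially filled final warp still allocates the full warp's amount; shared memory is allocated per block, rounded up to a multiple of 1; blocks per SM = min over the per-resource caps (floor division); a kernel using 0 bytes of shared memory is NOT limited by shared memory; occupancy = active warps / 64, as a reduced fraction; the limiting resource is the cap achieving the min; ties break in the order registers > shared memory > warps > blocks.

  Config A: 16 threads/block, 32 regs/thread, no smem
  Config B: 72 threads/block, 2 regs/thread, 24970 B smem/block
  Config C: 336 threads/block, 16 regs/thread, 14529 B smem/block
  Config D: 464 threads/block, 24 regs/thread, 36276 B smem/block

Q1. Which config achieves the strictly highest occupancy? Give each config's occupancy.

occupancies: A 1/4, B 27/64, C 21/32, D 29/32

Answer: D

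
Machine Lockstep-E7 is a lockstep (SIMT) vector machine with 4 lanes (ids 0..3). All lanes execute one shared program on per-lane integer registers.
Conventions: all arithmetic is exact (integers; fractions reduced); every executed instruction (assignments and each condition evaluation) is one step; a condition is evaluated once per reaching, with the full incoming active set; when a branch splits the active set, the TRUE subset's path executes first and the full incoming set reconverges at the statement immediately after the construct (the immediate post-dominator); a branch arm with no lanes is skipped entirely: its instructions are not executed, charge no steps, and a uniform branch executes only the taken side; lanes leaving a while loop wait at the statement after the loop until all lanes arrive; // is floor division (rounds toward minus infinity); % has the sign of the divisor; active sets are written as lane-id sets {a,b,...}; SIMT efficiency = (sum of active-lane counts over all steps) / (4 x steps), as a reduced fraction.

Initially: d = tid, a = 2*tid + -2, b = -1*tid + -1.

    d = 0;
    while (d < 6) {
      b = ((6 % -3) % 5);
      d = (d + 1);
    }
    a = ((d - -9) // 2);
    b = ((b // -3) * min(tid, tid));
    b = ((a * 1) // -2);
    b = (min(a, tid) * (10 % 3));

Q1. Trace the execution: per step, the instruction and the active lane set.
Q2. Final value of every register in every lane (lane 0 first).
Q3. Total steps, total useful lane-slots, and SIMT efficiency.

step 0: d <- 0                       {0,1,2,3}
step 1: eval (d < 6)                 {0,1,2,3}
step 2: b <- ((6 % -3) % 5)          {0,1,2,3}
step 3: d <- (d + 1)                 {0,1,2,3}
step 4: eval (d < 6)                 {0,1,2,3}
step 5: b <- ((6 % -3) % 5)          {0,1,2,3}
step 6: d <- (d + 1)                 {0,1,2,3}
step 7: eval (d < 6)                 {0,1,2,3}
step 8: b <- ((6 % -3) % 5)          {0,1,2,3}
step 9: d <- (d + 1)                 {0,1,2,3}
step 10: eval (d < 6)                 {0,1,2,3}
step 11: b <- ((6 % -3) % 5)          {0,1,2,3}
step 12: d <- (d + 1)                 {0,1,2,3}
step 13: eval (d < 6)                 {0,1,2,3}
step 14: b <- ((6 % -3) % 5)          {0,1,2,3}
step 15: d <- (d + 1)                 {0,1,2,3}
step 16: eval (d < 6)                 {0,1,2,3}
step 17: b <- ((6 % -3) % 5)          {0,1,2,3}
step 18: d <- (d + 1)                 {0,1,2,3}
step 19: eval (d < 6)                 {0,1,2,3}
step 20: a <- ((d - -9) // 2)         {0,1,2,3}
step 21: b <- ((b // -3) * min(tid, tid)) {0,1,2,3}
step 22: b <- ((a * 1) // -2)         {0,1,2,3}
step 23: b <- (min(a, tid) * (10 % 3)) {0,1,2,3}

Answer: 24 steps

d: 6,6,6,6
a: 7,7,7,7
b: 0,1,2,3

steps = 24; useful = 96; efficiency = 96/96 = 1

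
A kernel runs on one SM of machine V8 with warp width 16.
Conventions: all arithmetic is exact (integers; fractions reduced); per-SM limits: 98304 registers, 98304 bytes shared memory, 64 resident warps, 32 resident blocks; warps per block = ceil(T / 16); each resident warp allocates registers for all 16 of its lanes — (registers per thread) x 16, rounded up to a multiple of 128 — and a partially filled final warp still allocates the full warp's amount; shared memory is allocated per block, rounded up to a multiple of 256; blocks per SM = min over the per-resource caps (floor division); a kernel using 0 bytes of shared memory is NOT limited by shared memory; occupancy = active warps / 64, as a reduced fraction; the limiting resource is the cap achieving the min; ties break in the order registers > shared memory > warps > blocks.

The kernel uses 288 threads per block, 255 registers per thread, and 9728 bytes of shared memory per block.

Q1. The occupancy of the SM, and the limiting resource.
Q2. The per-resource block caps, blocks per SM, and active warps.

Answer: occupancy 9/32, limited by registers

registers: 1 block
shared memory: 10 blocks
warps: 3 blocks
blocks: 32 blocks

Answer: 1 block, 18 active warps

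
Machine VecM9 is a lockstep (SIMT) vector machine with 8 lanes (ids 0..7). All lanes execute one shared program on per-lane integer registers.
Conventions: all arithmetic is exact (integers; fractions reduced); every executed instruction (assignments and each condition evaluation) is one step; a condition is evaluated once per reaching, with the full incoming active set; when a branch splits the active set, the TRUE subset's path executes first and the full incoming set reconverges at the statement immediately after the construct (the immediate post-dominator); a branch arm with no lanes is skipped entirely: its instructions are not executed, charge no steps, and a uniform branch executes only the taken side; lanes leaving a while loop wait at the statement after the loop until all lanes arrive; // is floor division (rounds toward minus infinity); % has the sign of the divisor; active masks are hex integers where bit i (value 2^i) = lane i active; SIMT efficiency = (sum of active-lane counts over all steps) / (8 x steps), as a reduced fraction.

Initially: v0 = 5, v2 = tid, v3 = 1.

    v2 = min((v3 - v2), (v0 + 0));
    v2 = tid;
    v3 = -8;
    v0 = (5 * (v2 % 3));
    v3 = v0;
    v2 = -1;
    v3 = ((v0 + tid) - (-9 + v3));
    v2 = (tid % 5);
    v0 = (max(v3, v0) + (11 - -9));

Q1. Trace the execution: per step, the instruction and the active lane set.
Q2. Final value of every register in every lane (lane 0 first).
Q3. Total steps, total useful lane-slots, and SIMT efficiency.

step 0: v2 <- min((v3 - v2), (v0 + 0)) 0xff
step 1: v2 <- tid                    0xff
step 2: v3 <- -8                     0xff
step 3: v0 <- (5 * (v2 % 3))         0xff
step 4: v3 <- v0                     0xff
step 5: v2 <- -1                     0xff
step 6: v3 <- ((v0 + tid) - (-9 + v3)) 0xff
step 7: v2 <- (tid % 5)              0xff
step 8: v0 <- (max(v3, v0) + (11 - -9)) 0xff

Answer: 9 steps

v0: 29,30,31,32,33,34,35,36
v2: 0,1,2,3,4,0,1,2
v3: 9,10,11,12,13,14,15,16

steps = 9; useful = 72; efficiency = 72/72 = 1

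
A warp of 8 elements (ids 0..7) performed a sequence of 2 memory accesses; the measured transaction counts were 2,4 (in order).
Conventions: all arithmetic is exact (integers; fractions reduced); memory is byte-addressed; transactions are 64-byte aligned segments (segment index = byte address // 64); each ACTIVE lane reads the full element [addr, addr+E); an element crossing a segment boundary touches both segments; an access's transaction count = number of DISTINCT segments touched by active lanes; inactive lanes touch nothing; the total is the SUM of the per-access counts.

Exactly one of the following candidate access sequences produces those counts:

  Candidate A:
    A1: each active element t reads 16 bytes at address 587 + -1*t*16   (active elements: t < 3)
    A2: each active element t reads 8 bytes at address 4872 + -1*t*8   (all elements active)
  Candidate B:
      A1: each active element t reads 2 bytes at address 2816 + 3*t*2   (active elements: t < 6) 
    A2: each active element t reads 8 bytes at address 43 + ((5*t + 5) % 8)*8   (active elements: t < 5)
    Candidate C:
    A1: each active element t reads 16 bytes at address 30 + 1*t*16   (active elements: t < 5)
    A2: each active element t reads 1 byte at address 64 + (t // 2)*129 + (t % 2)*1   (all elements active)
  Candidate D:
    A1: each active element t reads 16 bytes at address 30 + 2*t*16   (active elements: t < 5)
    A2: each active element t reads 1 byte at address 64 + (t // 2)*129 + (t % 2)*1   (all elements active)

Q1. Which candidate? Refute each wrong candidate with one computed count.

A: A2 gives 2 transactions, not 4
B: A1 gives 1 transaction, not 2
D: A1 gives 3 transactions, not 2
C: all counts match (2,4)

Answer: C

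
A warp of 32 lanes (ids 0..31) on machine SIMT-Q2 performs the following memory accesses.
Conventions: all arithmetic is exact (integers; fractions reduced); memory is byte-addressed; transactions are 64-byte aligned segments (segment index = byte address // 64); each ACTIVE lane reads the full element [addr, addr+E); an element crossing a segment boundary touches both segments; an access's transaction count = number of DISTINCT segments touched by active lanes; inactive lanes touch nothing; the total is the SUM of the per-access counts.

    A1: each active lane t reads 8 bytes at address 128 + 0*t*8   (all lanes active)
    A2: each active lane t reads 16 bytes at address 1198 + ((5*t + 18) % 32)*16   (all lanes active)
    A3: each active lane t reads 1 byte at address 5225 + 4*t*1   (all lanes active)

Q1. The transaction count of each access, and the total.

A1: 1 transaction
A2: 9 transactions
A3: 3 transactions

Answer: 1,9,3; total 13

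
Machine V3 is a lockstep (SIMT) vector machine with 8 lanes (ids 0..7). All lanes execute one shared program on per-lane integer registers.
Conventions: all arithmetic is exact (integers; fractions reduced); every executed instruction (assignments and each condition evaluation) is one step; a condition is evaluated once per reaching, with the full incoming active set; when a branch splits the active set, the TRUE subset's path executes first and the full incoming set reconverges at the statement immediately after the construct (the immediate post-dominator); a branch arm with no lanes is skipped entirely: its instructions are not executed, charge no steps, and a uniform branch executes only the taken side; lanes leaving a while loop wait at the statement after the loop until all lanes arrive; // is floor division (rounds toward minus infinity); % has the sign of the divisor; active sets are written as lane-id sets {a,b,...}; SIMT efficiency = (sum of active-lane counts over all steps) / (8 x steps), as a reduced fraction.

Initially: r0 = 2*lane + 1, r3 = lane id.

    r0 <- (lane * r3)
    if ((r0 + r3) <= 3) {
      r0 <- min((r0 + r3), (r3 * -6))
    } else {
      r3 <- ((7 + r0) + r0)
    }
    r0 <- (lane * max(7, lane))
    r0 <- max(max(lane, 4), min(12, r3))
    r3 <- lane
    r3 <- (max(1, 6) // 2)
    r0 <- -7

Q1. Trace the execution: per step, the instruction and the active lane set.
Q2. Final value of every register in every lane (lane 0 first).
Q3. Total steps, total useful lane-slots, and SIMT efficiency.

step 0: r0 <- (lane * r3)            {0,1,2,3,4,5,6,7}
step 1: eval ((r0 + r3) <= 3)        {0,1,2,3,4,5,6,7}
step 2: r0 <- min((r0 + r3), (r3 * -6)) {0,1}
step 3: r3 <- ((7 + r0) + r0)        {2,3,4,5,6,7}
step 4: r0 <- (lane * max(7, lane))  {0,1,2,3,4,5,6,7}
step 5: r0 <- max(max(lane, 4), min(12, r3)) {0,1,2,3,4,5,6,7}
step 6: r3 <- lane                   {0,1,2,3,4,5,6,7}
step 7: r3 <- (max(1, 6) // 2)       {0,1,2,3,4,5,6,7}
step 8: r0 <- -7                     {0,1,2,3,4,5,6,7}

Answer: 9 steps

r0: -7,-7,-7,-7,-7,-7,-7,-7
r3: 3,3,3,3,3,3,3,3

steps = 9; useful = 64; efficiency = 64/72 = 8/9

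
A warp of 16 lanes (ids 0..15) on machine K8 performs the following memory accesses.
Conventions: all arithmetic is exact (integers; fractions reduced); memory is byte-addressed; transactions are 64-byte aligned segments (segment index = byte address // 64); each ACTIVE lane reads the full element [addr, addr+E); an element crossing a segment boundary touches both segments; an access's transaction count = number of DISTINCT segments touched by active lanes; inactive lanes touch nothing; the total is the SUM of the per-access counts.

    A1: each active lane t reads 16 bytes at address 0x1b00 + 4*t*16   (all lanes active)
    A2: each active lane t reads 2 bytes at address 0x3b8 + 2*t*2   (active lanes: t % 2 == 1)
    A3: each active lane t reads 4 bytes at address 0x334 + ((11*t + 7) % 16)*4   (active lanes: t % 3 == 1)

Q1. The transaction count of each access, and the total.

A1: 16 transactions
A2: 2 transactions
A3: 2 transactions

Answer: 16,2,2; total 20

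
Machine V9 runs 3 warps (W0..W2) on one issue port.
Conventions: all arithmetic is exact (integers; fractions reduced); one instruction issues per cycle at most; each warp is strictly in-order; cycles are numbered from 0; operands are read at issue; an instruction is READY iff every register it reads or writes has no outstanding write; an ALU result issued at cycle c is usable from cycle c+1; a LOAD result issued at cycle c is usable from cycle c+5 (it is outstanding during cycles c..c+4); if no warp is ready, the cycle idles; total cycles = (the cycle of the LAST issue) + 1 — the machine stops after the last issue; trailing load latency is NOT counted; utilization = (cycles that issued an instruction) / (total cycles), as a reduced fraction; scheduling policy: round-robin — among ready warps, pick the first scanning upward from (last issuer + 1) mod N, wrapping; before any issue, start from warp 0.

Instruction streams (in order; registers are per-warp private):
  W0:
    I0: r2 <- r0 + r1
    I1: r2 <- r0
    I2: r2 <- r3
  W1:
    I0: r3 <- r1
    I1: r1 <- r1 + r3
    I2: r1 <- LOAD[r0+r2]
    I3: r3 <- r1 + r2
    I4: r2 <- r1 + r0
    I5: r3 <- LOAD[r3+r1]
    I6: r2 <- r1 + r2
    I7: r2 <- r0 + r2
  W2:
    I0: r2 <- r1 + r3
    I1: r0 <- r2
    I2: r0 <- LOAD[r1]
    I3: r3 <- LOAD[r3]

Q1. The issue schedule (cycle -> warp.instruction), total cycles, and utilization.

cycle 0: W0.I0
cycle 1: W1.I0
cycle 2: W2.I0
cycle 3: W0.I1
cycle 4: W1.I1
cycle 5: W2.I1
cycle 6: W0.I2
cycle 7: W1.I2
cycle 8: W2.I2
cycle 9: W2.I3
cycle 10: idle
cycle 11: idle
cycle 12: W1.I3
cycle 13: W1.I4
cycle 14: W1.I5
cycle 15: W1.I6
cycle 16: W1.I7

Answer: 17 cycles, utilization 15/17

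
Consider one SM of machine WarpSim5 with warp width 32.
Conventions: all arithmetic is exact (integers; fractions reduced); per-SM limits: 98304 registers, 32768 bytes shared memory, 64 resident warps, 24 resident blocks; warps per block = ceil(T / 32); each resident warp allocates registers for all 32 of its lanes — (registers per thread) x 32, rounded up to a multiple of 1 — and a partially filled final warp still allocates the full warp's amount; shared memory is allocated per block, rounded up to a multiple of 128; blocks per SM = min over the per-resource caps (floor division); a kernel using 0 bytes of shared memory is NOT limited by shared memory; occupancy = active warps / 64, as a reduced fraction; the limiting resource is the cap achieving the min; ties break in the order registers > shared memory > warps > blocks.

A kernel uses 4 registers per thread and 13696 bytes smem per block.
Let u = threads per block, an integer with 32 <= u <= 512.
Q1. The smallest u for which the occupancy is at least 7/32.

Answer: u = 193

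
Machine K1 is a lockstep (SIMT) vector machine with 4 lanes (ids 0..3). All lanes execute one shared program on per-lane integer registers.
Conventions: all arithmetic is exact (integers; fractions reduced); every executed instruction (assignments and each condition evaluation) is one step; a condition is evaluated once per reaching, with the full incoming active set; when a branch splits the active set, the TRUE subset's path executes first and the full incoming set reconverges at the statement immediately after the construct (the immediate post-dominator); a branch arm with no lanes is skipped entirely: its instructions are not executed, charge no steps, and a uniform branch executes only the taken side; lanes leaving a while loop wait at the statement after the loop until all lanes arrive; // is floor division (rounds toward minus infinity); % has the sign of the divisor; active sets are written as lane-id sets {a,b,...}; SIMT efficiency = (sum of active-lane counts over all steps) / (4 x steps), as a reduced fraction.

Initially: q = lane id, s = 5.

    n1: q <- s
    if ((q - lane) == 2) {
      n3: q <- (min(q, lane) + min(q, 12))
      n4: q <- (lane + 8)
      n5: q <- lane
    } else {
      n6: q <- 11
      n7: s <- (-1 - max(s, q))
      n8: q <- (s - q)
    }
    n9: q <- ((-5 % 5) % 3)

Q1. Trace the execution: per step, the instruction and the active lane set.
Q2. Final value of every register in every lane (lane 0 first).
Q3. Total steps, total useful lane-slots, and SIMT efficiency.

step 0: q <- s                       {0,1,2,3}
step 1: eval ((q - lane) == 2)       {0,1,2,3}
step 2: q <- (min(q, lane) + min(q, 12)) {3}
step 3: q <- (lane + 8)              {3}
step 4: q <- lane                    {3}
step 5: q <- 11                      {0,1,2}
step 6: s <- (-1 - max(s, q))        {0,1,2}
step 7: q <- (s - q)                 {0,1,2}
step 8: q <- ((-5 % 5) % 3)          {0,1,2,3}

Answer: 9 steps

q: 0,0,0,0
s: -12,-12,-12,5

steps = 9; useful = 24; efficiency = 24/36 = 2/3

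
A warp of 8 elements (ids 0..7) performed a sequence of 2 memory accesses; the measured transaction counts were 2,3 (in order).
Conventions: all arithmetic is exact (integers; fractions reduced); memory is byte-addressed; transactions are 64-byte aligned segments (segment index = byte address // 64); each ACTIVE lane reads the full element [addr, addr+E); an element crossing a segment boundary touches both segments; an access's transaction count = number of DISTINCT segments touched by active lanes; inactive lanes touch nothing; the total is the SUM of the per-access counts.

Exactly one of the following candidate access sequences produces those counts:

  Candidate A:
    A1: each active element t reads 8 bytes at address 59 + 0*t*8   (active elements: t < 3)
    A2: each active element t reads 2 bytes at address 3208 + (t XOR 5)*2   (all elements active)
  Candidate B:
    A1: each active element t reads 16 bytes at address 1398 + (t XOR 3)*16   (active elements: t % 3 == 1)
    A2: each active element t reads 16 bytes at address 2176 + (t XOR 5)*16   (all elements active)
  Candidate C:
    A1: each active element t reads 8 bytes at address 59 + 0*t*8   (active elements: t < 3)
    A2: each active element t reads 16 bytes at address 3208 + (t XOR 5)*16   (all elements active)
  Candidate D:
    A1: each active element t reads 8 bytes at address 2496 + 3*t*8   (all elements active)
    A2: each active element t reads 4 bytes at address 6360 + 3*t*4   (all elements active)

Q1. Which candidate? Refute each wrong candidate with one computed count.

A: A2 gives 1 transaction, not 3
B: A2 gives 2 transactions, not 3
D: A1 gives 3 transactions, not 2
C: all counts match (2,3)

Answer: C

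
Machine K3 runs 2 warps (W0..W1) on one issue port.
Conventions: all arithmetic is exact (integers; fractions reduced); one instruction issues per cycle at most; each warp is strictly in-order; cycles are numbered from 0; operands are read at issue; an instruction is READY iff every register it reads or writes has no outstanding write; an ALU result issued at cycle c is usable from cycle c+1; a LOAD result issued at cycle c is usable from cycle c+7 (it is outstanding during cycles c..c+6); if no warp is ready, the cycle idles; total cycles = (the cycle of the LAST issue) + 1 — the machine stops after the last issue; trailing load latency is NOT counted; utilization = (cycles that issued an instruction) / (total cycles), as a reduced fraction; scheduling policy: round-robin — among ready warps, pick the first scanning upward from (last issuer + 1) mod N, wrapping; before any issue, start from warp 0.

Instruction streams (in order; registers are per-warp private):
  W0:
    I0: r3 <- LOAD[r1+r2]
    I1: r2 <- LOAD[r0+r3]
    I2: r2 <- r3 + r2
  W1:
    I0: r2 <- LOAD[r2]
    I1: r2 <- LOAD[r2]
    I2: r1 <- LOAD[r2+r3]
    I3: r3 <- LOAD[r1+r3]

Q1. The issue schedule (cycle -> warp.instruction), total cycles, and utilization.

cycle 0: W0.I0
cycle 1: W1.I0
cycle 2: idle
cycle 3: idle
cycle 4: idle
cycle 5: idle
cycle 6: idle
cycle 7: W0.I1
cycle 8: W1.I1
cycle 9: idle
cycle 10: idle
cycle 11: idle
cycle 12: idle
cycle 13: idle
cycle 14: W0.I2
cycle 15: W1.I2
cycle 16: idle
cycle 17: idle
cycle 18: idle
cycle 19: idle
cycle 20: idle
cycle 21: idle
cycle 22: W1.I3

Answer: 23 cycles, utilization 7/23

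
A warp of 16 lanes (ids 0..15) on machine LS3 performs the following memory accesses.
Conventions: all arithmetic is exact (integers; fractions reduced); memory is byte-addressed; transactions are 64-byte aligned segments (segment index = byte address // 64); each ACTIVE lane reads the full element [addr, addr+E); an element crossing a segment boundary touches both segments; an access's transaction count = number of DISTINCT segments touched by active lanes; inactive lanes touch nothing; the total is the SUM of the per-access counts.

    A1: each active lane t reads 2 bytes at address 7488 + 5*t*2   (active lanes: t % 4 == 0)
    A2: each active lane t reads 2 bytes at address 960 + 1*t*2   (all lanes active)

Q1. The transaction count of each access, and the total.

A1: 2 transactions
A2: 1 transaction

Answer: 2,1; total 3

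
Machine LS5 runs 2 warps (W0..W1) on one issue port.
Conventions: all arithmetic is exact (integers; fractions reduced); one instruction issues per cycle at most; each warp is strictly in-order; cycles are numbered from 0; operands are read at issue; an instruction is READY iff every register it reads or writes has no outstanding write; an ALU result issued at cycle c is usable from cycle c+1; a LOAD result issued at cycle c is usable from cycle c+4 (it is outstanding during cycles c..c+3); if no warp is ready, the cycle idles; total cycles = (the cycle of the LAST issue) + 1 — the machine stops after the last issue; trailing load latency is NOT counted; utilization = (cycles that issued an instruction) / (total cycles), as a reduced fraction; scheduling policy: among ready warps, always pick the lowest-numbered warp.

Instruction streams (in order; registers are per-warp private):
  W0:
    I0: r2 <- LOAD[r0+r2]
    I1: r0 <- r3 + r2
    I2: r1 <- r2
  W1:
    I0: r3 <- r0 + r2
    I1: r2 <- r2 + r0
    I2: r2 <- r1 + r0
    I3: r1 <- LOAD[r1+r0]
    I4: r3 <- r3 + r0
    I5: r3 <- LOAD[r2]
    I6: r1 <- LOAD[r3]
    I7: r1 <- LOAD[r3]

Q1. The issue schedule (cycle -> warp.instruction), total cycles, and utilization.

cycle 0: W0.I0
cycle 1: W1.I0
cycle 2: W1.I1
cycle 3: W1.I2
cycle 4: W0.I1
cycle 5: W0.I2
cycle 6: W1.I3
cycle 7: W1.I4
cycle 8: W1.I5
cycle 9: idle
cycle 10: idle
cycle 11: idle
cycle 12: W1.I6
cycle 13: idle
cycle 14: idle
cycle 15: idle
cycle 16: W1.I7

Answer: 17 cycles, utilization 11/17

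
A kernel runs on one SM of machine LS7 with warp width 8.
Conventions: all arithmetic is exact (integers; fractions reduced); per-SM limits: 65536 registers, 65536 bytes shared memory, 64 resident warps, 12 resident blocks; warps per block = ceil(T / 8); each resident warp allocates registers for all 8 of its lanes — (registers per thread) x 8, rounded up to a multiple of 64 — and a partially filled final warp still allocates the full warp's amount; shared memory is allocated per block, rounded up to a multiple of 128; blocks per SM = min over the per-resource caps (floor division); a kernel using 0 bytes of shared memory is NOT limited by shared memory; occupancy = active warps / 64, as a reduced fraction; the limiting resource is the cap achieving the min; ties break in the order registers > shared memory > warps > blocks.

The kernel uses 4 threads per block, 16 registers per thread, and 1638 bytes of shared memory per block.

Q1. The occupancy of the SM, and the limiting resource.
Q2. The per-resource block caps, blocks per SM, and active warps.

Answer: occupancy 3/16, limited by blocks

registers: 512 blocks
shared memory: 39 blocks
warps: 64 blocks
blocks: 12 blocks

Answer: 12 blocks, 12 active warps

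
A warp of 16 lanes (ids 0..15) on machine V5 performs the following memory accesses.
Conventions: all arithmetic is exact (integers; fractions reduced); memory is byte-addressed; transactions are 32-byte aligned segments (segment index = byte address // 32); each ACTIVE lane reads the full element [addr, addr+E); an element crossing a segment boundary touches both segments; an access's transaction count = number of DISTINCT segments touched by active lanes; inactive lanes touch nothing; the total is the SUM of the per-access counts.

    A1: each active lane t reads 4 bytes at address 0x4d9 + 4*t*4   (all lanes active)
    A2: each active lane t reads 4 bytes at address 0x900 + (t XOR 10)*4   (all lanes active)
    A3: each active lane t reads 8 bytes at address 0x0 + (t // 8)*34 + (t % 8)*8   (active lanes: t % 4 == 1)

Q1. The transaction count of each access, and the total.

A1: 9 transactions
A2: 2 transactions
A3: 3 transactions

Answer: 9,2,3; total 14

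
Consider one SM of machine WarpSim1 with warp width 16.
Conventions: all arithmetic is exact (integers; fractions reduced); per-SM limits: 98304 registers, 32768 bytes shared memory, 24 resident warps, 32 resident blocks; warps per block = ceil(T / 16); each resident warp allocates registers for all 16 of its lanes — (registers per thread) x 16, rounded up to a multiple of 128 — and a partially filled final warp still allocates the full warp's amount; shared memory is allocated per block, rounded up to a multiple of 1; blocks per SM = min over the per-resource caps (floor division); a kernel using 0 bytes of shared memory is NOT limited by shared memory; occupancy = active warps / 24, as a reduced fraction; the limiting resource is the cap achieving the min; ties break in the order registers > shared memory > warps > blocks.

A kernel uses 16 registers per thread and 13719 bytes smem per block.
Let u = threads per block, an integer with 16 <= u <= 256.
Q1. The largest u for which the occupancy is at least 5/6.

Answer: u = 192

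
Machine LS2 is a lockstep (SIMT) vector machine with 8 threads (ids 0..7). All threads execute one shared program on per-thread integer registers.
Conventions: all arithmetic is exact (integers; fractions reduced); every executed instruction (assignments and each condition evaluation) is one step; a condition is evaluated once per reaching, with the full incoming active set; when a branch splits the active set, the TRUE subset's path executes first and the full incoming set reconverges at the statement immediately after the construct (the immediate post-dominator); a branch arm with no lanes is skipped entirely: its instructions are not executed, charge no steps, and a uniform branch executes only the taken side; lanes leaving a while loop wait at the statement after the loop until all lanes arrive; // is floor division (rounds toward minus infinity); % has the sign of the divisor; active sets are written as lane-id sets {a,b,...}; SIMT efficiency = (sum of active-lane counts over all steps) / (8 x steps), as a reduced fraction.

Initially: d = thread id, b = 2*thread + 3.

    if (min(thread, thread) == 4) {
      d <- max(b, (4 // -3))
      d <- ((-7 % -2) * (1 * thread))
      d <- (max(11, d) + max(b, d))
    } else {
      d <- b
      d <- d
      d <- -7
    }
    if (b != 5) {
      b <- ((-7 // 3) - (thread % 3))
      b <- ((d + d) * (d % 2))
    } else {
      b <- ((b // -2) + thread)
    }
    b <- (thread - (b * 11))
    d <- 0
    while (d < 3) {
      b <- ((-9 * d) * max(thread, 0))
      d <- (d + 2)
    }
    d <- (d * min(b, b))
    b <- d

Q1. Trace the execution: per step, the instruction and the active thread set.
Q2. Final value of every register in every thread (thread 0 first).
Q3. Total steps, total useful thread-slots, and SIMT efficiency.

step 0: eval (min(thread, thread) == 4) {0,1,2,3,4,5,6,7}
step 1: d <- max(b, (4 // -3))       {4}
step 2: d <- ((-7 % -2) * (1 * thread)) {4}
step 3: d <- (max(11, d) + max(b, d)) {4}
step 4: d <- b                       {0,1,2,3,5,6,7}
step 5: d <- d                       {0,1,2,3,5,6,7}
step 6: d <- -7                      {0,1,2,3,5,6,7}
step 7: eval (b != 5)                {0,1,2,3,4,5,6,7}
step 8: b <- ((-7 // 3) - (thread % 3)) {0,2,3,4,5,6,7}
step 9: b <- ((d + d) * (d % 2))     {0,2,3,4,5,6,7}
step 10: b <- ((b // -2) + thread)    {1}
step 11: b <- (thread - (b * 11))     {0,1,2,3,4,5,6,7}
step 12: d <- 0                       {0,1,2,3,4,5,6,7}
step 13: eval (d < 3)                 {0,1,2,3,4,5,6,7}
step 14: b <- ((-9 * d) * max(thread, 0)) {0,1,2,3,4,5,6,7}
step 15: d <- (d + 2)                 {0,1,2,3,4,5,6,7}
step 16: eval (d < 3)                 {0,1,2,3,4,5,6,7}
step 17: b <- ((-9 * d) * max(thread, 0)) {0,1,2,3,4,5,6,7}
step 18: d <- (d + 2)                 {0,1,2,3,4,5,6,7}
step 19: eval (d < 3)                 {0,1,2,3,4,5,6,7}
step 20: d <- (d * min(b, b))         {0,1,2,3,4,5,6,7}
step 21: b <- d                       {0,1,2,3,4,5,6,7}

Answer: 22 steps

d: 0,-72,-144,-216,-288,-360,-432,-504
b: 0,-72,-144,-216,-288,-360,-432,-504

steps = 22; useful = 143; efficiency = 143/176 = 13/16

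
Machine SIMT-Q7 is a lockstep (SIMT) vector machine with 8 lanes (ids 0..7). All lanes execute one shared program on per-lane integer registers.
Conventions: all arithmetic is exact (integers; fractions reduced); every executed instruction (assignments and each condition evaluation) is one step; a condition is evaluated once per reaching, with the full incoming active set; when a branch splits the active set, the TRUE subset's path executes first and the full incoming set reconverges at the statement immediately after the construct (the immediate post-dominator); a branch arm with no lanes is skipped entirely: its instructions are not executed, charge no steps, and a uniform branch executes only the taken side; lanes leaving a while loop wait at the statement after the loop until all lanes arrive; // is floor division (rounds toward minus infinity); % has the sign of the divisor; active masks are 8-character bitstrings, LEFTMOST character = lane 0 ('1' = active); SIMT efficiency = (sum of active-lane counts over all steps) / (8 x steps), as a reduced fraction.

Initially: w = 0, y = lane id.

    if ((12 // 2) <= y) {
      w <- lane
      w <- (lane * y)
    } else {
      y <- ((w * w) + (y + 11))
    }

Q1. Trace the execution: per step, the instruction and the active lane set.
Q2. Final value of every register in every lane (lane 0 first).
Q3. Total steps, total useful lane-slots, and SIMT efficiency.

step 0: eval ((12 // 2) <= y)        11111111
step 1: w <- lane                    00000011
step 2: w <- (lane * y)              00000011
step 3: y <- ((w * w) + (y + 11))    11111100

Answer: 4 steps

w: 0,0,0,0,0,0,36,49
y: 11,12,13,14,15,16,6,7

steps = 4; useful = 18; efficiency = 18/32 = 9/16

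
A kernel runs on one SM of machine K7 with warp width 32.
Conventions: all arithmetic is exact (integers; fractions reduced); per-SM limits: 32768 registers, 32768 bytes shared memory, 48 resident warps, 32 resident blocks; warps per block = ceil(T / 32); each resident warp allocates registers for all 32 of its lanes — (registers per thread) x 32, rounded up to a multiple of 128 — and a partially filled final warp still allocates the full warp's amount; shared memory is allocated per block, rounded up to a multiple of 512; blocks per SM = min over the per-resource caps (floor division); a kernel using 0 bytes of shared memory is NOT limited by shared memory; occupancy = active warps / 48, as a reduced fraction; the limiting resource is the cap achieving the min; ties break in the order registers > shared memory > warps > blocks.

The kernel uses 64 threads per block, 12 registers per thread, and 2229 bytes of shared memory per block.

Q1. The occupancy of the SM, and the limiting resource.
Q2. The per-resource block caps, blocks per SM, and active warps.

Answer: occupancy 1/2, limited by shared memory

registers: 42 blocks
shared memory: 12 blocks
warps: 24 blocks
blocks: 32 blocks

Answer: 12 blocks, 24 active warps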